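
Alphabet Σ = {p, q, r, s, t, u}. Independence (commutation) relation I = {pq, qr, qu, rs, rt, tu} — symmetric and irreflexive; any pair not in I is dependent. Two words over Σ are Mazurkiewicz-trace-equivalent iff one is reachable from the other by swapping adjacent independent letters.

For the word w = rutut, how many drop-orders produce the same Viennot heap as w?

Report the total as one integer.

10

#0=r has no predecessor
#1=u depends on [0:r]
#2=t has no predecessor
#3=u depends on [1:u]
#4=t depends on [2:t]
sources: [0:r, 2:t]
N(rest) = Σ N(rest − s) over sources s of rest; N(one piece) = 1:
  size 1 → [3]=1  [4]=1
  size 2 → [1,3]=1  [2,4]=1  [3,4]=2
  size 3 → [0,1,3]=1  [1,3,4]=3  [2,3,4]=3
  first=0(r) contributes 6
  first=2(t) contributes 4
|[w]| = 10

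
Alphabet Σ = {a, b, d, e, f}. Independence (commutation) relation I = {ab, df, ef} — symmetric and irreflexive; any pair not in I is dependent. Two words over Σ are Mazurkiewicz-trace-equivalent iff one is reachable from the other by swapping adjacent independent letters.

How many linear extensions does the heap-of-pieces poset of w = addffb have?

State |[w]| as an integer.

#0=a has no predecessor
#1=d depends on [0:a]
#2=d depends on [1:d]
#3=f depends on [0:a]
#4=f depends on [3:f]
#5=b depends on [2:d, 4:f]
sources: [0:a]
N(rest) = Σ N(rest − s) over sources s of rest; N(one piece) = 1:
  size 1 → [5]=1
  size 2 → [2,5]=1  [4,5]=1
  size 3 → [1,2,5]=1  [2,4,5]=2  [3,4,5]=1
  size 4 → [1,2,4,5]=3  [2,3,4,5]=3
  first=0(a) contributes 6

6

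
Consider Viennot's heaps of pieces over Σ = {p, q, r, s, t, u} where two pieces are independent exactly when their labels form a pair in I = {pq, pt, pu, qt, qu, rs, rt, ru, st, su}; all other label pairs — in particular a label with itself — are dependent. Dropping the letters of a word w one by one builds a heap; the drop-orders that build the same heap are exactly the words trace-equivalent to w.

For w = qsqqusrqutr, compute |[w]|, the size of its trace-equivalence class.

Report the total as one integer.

0(q) covers ∅
1(s) covers 0:q
2(q) covers 1:s
3(q) covers 2:q
4(u) covers ∅
5(s) covers 3:q
6(r) covers 3:q
7(q) covers 5:s, 6:r
8(u) covers 4:u
9(t) covers 8:u
10(r) covers 7:q
floor of heap: 0:q, 4:u
completions by unplaced set U, small U first (add the entries for U minus each lowest piece of U):
  |U|=1: {9}:1  {10}:1
  |U|=2: {7,10}:1  {8,9}:1  {9,10}:2
  |U|=3: {4,8,9}:1  {5,7,10}:1  {6,7,10}:1  {7,9,10}:3  {8,9,10}:3
  |U|=4: {4,8,9,10}:4  {5,6,7,10}:2  {5,7,9,10}:4  {6,7,9,10}:4  {7,8,9,10}:6
  |U|=5: {3,5,6,7,10}:2  {4,7,8,9,10}:10  {5,6,7,9,10}:10  {5,7,8,9,10}:10  {6,7,8,9,10}:10
  |U|=6: {2,3,5,6,7,10}:2  {3,5,6,7,9,10}:12  {4,5,7,8,9,10}:20  {4,6,7,8,9,10}:20  {5,6,7,8,9,10}:30
  |U|=7: {1,2,3,5,6,7,10}:2  {2,3,5,6,7,9,10}:14  {3,5,6,7,8,9,10}:42  {4,5,6,7,8,9,10}:70
  |U|=8: {0,1,2,3,5,6,7,10}:2  {1,2,3,5,6,7,9,10}:16  {2,3,5,6,7,8,9,10}:56  {3,4,5,6,7,8,9,10}:112
  |U|=9: {0,1,2,3,5,6,7,9,10}:18  {1,2,3,5,6,7,8,9,10}:72  {2,3,4,5,6,7,8,9,10}:168
  start at 0(q): 240
  start at 4(u): 90
sum over floor = 330

330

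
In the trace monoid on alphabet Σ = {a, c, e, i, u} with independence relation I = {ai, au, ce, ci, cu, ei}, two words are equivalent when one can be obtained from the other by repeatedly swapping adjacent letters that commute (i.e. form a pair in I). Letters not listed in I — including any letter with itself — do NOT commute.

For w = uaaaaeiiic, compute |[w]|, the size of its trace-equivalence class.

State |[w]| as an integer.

414

piece 0:u — minimal
piece 1:a — minimal
piece 2:a rests on {1:a}
piece 3:a rests on {2:a}
piece 4:a rests on {3:a}
piece 5:e rests on {0:u, 4:a}
piece 6:i rests on {0:u}
piece 7:i rests on {6:i}
piece 8:i rests on {7:i}
piece 9:c rests on {4:a}
minimal pieces: {0:u, 1:a}
ways to finish when only these pieces remain (= sum over removing one remaining piece with nothing left below it):
  1 left: {5}→1  {8}→1  {9}→1
  2 left: {5,8}→2  {5,9}→2  {7,8}→1  {8,9}→2
  3 left: {4,5,9}→2  {5,7,8}→3  {5,8,9}→6  {6,7,8}→1  {7,8,9}→3
  4 left: {3,4,5,9}→2  {4,5,8,9}→8  {5,6,7,8}→4  {5,7,8,9}→12  {6,7,8,9}→4
  5 left: {0,5,6,7,8}→4  {2,3,4,5,9}→2  {3,4,5,8,9}→10  {4,5,7,8,9}→20  {5,6,7,8,9}→20
  6 left: {0,5,6,7,8,9}→24  {1,2,3,4,5,9}→2  {2,3,4,5,8,9}→12  {3,4,5,7,8,9}→30  {4,5,6,7,8,9}→40
  7 left: {0,4,5,6,7,8,9}→64  {1,2,3,4,5,8,9}→14  {2,3,4,5,7,8,9}→42  {3,4,5,6,7,8,9}→70
  8 left: {0,3,4,5,6,7,8,9}→134  {1,2,3,4,5,7,8,9}→56  {2,3,4,5,6,7,8,9}→112
  placing 0:u first → 168 extensions
  placing 1:a first → 246 extensions
total linear extensions = 414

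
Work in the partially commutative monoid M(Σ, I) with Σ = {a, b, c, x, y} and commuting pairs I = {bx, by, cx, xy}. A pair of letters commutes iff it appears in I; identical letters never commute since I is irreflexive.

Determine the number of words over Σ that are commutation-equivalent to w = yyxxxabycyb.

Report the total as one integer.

40

drop 0:y onto floor
drop 1:y onto {0:y}
drop 2:x onto floor
drop 3:x onto {2:x}
drop 4:x onto {3:x}
drop 5:a onto {1:y, 4:x}
drop 6:b onto {5:a}
drop 7:y onto {5:a}
drop 8:c onto {6:b, 7:y}
drop 9:y onto {8:c}
drop 10:b onto {8:c}
ground layer = {0:y, 2:x}
drop-orders for the pieces not yet dropped (sum over which currently-grounded one goes next):
  1 to go: {9} 1  {10} 1
  2 to go: {9,10} 2
  3 to go: {8,9,10} 2
  4 to go: {6,8,9,10} 2  {7,8,9,10} 2
  5 to go: {6,7,8,9,10} 4
  6 to go: {5,6,7,8,9,10} 4
  7 to go: {1,5,6,7,8,9,10} 4  {4,5,6,7,8,9,10} 4
  8 to go: {0,1,5,6,7,8,9,10} 4  {1,4,5,6,7,8,9,10} 8  {3,4,5,6,7,8,9,10} 4
  9 to go: {0,1,4,5,6,7,8,9,10} 12  {1,3,4,5,6,7,8,9,10} 12  {2,3,4,5,6,7,8,9,10} 4
  if 0:y drops first: 16 orders
  if 2:x drops first: 24 orders
heap linearizations: 40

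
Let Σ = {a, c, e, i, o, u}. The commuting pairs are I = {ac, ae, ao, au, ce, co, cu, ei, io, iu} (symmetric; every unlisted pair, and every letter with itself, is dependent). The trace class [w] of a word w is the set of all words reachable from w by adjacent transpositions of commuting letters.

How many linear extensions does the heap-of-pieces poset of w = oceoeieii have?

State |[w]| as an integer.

126

0(o) covers ∅
1(c) covers ∅
2(e) covers 0:o
3(o) covers 2:e
4(e) covers 3:o
5(i) covers 1:c
6(e) covers 4:e
7(i) covers 5:i
8(i) covers 7:i
floor of heap: 0:o, 1:c
completions by unplaced set U, small U first (add the entries for U minus each lowest piece of U):
  |U|=1: {6}:1  {8}:1
  |U|=2: {4,6}:1  {6,8}:2  {7,8}:1
  |U|=3: {3,4,6}:1  {4,6,8}:3  {5,7,8}:1  {6,7,8}:3
  |U|=4: {1,5,7,8}:1  {2,3,4,6}:1  {3,4,6,8}:4  {4,6,7,8}:6  {5,6,7,8}:4
  |U|=5: {0,2,3,4,6}:1  {1,5,6,7,8}:5  {2,3,4,6,8}:5  {3,4,6,7,8}:10  {4,5,6,7,8}:10
  |U|=6: {0,2,3,4,6,8}:6  {1,4,5,6,7,8}:15  {2,3,4,6,7,8}:15  {3,4,5,6,7,8}:20
  |U|=7: {0,2,3,4,6,7,8}:21  {1,3,4,5,6,7,8}:35  {2,3,4,5,6,7,8}:35
  start at 0(o): 70
  start at 1(c): 56
sum over floor = 126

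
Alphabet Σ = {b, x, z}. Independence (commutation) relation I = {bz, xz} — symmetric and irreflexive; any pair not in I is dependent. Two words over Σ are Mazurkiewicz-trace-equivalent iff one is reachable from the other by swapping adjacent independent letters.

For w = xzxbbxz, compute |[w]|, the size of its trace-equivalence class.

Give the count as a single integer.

21

drop 0:x onto floor
drop 1:z onto floor
drop 2:x onto {0:x}
drop 3:b onto {2:x}
drop 4:b onto {3:b}
drop 5:x onto {4:b}
drop 6:z onto {1:z}
ground layer = {0:x, 1:z}
drop-orders for the pieces not yet dropped (sum over which currently-grounded one goes next):
  1 to go: {5} 1  {6} 1
  2 to go: {1,6} 1  {4,5} 1  {5,6} 2
  3 to go: {1,5,6} 3  {3,4,5} 1  {4,5,6} 3
  4 to go: {1,4,5,6} 6  {2,3,4,5} 1  {3,4,5,6} 4
  5 to go: {0,2,3,4,5} 1  {1,3,4,5,6} 10  {2,3,4,5,6} 5
  if 0:x drops first: 15 orders
  if 1:z drops first: 6 orders
heap linearizations: 21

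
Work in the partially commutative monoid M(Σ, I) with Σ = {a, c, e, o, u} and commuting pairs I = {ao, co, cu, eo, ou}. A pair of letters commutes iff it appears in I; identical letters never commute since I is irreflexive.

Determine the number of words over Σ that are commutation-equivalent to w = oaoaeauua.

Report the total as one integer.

36

drop 0:o onto floor
drop 1:a onto floor
drop 2:o onto {0:o}
drop 3:a onto {1:a}
drop 4:e onto {3:a}
drop 5:a onto {4:e}
drop 6:u onto {5:a}
drop 7:u onto {6:u}
drop 8:a onto {7:u}
ground layer = {0:o, 1:a}
drop-orders for the pieces not yet dropped (sum over which currently-grounded one goes next):
  1 to go: {2} 1  {8} 1
  2 to go: {0,2} 1  {2,8} 2  {7,8} 1
  3 to go: {0,2,8} 3  {2,7,8} 3  {6,7,8} 1
  4 to go: {0,2,7,8} 6  {2,6,7,8} 4  {5,6,7,8} 1
  5 to go: {0,2,6,7,8} 10  {2,5,6,7,8} 5  {4,5,6,7,8} 1
  6 to go: {0,2,5,6,7,8} 15  {2,4,5,6,7,8} 6  {3,4,5,6,7,8} 1
  7 to go: {0,2,4,5,6,7,8} 21  {1,3,4,5,6,7,8} 1  {2,3,4,5,6,7,8} 7
  if 0:o drops first: 8 orders
  if 1:a drops first: 28 orders
heap linearizations: 36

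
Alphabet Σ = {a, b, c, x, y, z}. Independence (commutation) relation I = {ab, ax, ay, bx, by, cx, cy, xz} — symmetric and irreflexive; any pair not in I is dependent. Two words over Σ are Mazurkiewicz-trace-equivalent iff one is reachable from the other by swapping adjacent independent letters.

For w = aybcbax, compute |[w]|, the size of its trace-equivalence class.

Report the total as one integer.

84

#0=a has no predecessor
#1=y has no predecessor
#2=b has no predecessor
#3=c depends on [0:a, 2:b]
#4=b depends on [3:c]
#5=a depends on [3:c]
#6=x depends on [1:y]
sources: [0:a, 1:y, 2:b]
N(rest) = Σ N(rest − s) over sources s of rest; N(one piece) = 1:
  size 1 → [4]=1  [5]=1  [6]=1
  size 2 → [1,6]=1  [4,5]=2  [4,6]=2  [5,6]=2
  size 3 → [1,4,6]=3  [1,5,6]=3  [3,4,5]=2  [4,5,6]=6
  size 4 → [0,3,4,5]=2  [1,4,5,6]=12  [2,3,4,5]=2  [3,4,5,6]=8
  size 5 → [0,2,3,4,5]=4  [0,3,4,5,6]=10  [1,3,4,5,6]=20  [2,3,4,5,6]=10
  first=0(a) contributes 30
  first=1(y) contributes 24
  first=2(b) contributes 30
|[w]| = 84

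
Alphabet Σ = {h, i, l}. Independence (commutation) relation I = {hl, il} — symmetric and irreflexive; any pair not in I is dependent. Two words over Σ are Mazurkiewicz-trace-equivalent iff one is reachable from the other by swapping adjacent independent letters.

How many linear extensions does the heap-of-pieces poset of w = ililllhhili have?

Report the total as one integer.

462

drop 0:i onto floor
drop 1:l onto floor
drop 2:i onto {0:i}
drop 3:l onto {1:l}
drop 4:l onto {3:l}
drop 5:l onto {4:l}
drop 6:h onto {2:i}
drop 7:h onto {6:h}
drop 8:i onto {7:h}
drop 9:l onto {5:l}
drop 10:i onto {8:i}
ground layer = {0:i, 1:l}
drop-orders for the pieces not yet dropped (sum over which currently-grounded one goes next):
  1 to go: {9} 1  {10} 1
  2 to go: {5,9} 1  {8,10} 1  {9,10} 2
  3 to go: {4,5,9} 1  {5,9,10} 3  {7,8,10} 1  {8,9,10} 3
  4 to go: {3,4,5,9} 1  {4,5,9,10} 4  {5,8,9,10} 6  {6,7,8,10} 1  {7,8,9,10} 4
  5 to go: {1,3,4,5,9} 1  {2,6,7,8,10} 1  {3,4,5,9,10} 5  {4,5,8,9,10} 10  {5,7,8,9,10} 10  {6,7,8,9,10} 5
  6 to go: {0,2,6,7,8,10} 1  {1,3,4,5,9,10} 6  {2,6,7,8,9,10} 6  {3,4,5,8,9,10} 15  {4,5,7,8,9,10} 20  {5,6,7,8,9,10} 15
  7 to go: {0,2,6,7,8,9,10} 7  {1,3,4,5,8,9,10} 21  {2,5,6,7,8,9,10} 21  {3,4,5,7,8,9,10} 35  {4,5,6,7,8,9,10} 35
  8 to go: {0,2,5,6,7,8,9,10} 28  {1,3,4,5,7,8,9,10} 56  {2,4,5,6,7,8,9,10} 56  {3,4,5,6,7,8,9,10} 70
  9 to go: {0,2,4,5,6,7,8,9,10} 84  {1,3,4,5,6,7,8,9,10} 126  {2,3,4,5,6,7,8,9,10} 126
  if 0:i drops first: 252 orders
  if 1:l drops first: 210 orders
heap linearizations: 462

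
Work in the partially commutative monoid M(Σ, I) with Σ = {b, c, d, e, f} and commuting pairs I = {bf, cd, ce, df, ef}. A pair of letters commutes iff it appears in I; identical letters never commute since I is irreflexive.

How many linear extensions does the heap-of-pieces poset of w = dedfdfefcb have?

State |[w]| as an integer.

126

piece 0:d — minimal
piece 1:e rests on {0:d}
piece 2:d rests on {1:e}
piece 3:f — minimal
piece 4:d rests on {2:d}
piece 5:f rests on {3:f}
piece 6:e rests on {4:d}
piece 7:f rests on {5:f}
piece 8:c rests on {7:f}
piece 9:b rests on {6:e, 8:c}
minimal pieces: {0:d, 3:f}
ways to finish when only these pieces remain (= sum over removing one remaining piece with nothing left below it):
  1 left: {9}→1
  2 left: {6,9}→1  {8,9}→1
  3 left: {4,6,9}→1  {6,8,9}→2  {7,8,9}→1
  4 left: {2,4,6,9}→1  {4,6,8,9}→3  {5,7,8,9}→1  {6,7,8,9}→3
  5 left: {1,2,4,6,9}→1  {2,4,6,8,9}→4  {3,5,7,8,9}→1  {4,6,7,8,9}→6  {5,6,7,8,9}→4
  6 left: {0,1,2,4,6,9}→1  {1,2,4,6,8,9}→5  {2,4,6,7,8,9}→10  {3,5,6,7,8,9}→5  {4,5,6,7,8,9}→10
  7 left: {0,1,2,4,6,8,9}→6  {1,2,4,6,7,8,9}→15  {2,4,5,6,7,8,9}→20  {3,4,5,6,7,8,9}→15
  8 left: {0,1,2,4,6,7,8,9}→21  {1,2,4,5,6,7,8,9}→35  {2,3,4,5,6,7,8,9}→35
  placing 0:d first → 70 extensions
  placing 3:f first → 56 extensions
total linear extensions = 126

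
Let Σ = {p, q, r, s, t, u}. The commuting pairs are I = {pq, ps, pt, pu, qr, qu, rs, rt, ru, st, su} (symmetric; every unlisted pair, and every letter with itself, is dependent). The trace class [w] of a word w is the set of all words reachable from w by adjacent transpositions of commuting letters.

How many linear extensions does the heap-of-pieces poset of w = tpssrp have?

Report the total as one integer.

0(t) covers ∅
1(p) covers ∅
2(s) covers ∅
3(s) covers 2:s
4(r) covers 1:p
5(p) covers 4:r
floor of heap: 0:t, 1:p, 2:s
completions by unplaced set U, small U first (add the entries for U minus each lowest piece of U):
  |U|=1: {0}:1  {3}:1  {5}:1
  |U|=2: {0,3}:2  {0,5}:2  {2,3}:1  {3,5}:2  {4,5}:1
  |U|=3: {0,2,3}:3  {0,3,5}:6  {0,4,5}:3  {1,4,5}:1  {2,3,5}:3  {3,4,5}:3
  |U|=4: {0,1,4,5}:4  {0,2,3,5}:12  {0,3,4,5}:12  {1,3,4,5}:4  {2,3,4,5}:6
  start at 0(t): 10
  start at 1(p): 30
  start at 2(s): 20
sum over floor = 60

60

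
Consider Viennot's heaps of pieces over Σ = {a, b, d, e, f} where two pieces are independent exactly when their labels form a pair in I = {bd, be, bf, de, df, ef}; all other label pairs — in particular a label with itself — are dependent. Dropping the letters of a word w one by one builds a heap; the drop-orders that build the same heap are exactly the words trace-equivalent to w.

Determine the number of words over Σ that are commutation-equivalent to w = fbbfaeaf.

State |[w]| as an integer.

piece 0:f — minimal
piece 1:b — minimal
piece 2:b rests on {1:b}
piece 3:f rests on {0:f}
piece 4:a rests on {2:b, 3:f}
piece 5:e rests on {4:a}
piece 6:a rests on {5:e}
piece 7:f rests on {6:a}
minimal pieces: {0:f, 1:b}
ways to finish when only these pieces remain (= sum over removing one remaining piece with nothing left below it):
  1 left: {7}→1
  2 left: {6,7}→1
  3 left: {5,6,7}→1
  4 left: {4,5,6,7}→1
  5 left: {2,4,5,6,7}→1  {3,4,5,6,7}→1
  6 left: {0,3,4,5,6,7}→1  {1,2,4,5,6,7}→1  {2,3,4,5,6,7}→2
  placing 0:f first → 3 extensions
  placing 1:b first → 3 extensions
total linear extensions = 6

6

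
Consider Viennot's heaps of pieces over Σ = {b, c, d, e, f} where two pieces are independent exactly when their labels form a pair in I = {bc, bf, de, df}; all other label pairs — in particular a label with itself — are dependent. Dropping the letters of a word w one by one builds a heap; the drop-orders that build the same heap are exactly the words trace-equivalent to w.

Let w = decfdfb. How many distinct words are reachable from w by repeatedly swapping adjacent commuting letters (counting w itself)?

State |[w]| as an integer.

12

#0=d has no predecessor
#1=e has no predecessor
#2=c depends on [0:d, 1:e]
#3=f depends on [2:c]
#4=d depends on [2:c]
#5=f depends on [3:f]
#6=b depends on [4:d]
sources: [0:d, 1:e]
N(rest) = Σ N(rest − s) over sources s of rest; N(one piece) = 1:
  size 1 → [5]=1  [6]=1
  size 2 → [3,5]=1  [4,6]=1  [5,6]=2
  size 3 → [3,5,6]=3  [4,5,6]=3
  size 4 → [3,4,5,6]=6
  size 5 → [2,3,4,5,6]=6
  first=0(d) contributes 6
  first=1(e) contributes 6
|[w]| = 12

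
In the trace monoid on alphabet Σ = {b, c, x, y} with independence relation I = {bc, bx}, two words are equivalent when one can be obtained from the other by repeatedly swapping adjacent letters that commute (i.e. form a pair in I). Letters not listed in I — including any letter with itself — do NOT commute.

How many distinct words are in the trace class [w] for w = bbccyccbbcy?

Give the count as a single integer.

60

0(b) covers ∅
1(b) covers 0:b
2(c) covers ∅
3(c) covers 2:c
4(y) covers 1:b, 3:c
5(c) covers 4:y
6(c) covers 5:c
7(b) covers 4:y
8(b) covers 7:b
9(c) covers 6:c
10(y) covers 8:b, 9:c
floor of heap: 0:b, 2:c
completions by unplaced set U, small U first (add the entries for U minus each lowest piece of U):
  |U|=1: {10}:1
  |U|=2: {8,10}:1  {9,10}:1
  |U|=3: {6,9,10}:1  {7,8,10}:1  {8,9,10}:2
  |U|=4: {5,6,9,10}:1  {6,8,9,10}:3  {7,8,9,10}:3
  |U|=5: {5,6,8,9,10}:4  {6,7,8,9,10}:6
  |U|=6: {5,6,7,8,9,10}:10
  |U|=7: {4,5,6,7,8,9,10}:10
  |U|=8: {1,4,5,6,7,8,9,10}:10  {3,4,5,6,7,8,9,10}:10
  |U|=9: {0,1,4,5,6,7,8,9,10}:10  {1,3,4,5,6,7,8,9,10}:20  {2,3,4,5,6,7,8,9,10}:10
  start at 0(b): 30
  start at 2(c): 30
sum over floor = 60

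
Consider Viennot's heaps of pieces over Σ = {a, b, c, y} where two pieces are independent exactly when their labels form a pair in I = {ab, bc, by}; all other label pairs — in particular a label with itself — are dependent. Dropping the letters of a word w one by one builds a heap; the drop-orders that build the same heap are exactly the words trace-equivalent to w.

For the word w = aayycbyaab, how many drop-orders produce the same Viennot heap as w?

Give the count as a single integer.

45

drop 0:a onto floor
drop 1:a onto {0:a}
drop 2:y onto {1:a}
drop 3:y onto {2:y}
drop 4:c onto {3:y}
drop 5:b onto floor
drop 6:y onto {4:c}
drop 7:a onto {6:y}
drop 8:a onto {7:a}
drop 9:b onto {5:b}
ground layer = {0:a, 5:b}
drop-orders for the pieces not yet dropped (sum over which currently-grounded one goes next):
  1 to go: {8} 1  {9} 1
  2 to go: {5,9} 1  {7,8} 1  {8,9} 2
  3 to go: {5,8,9} 3  {6,7,8} 1  {7,8,9} 3
  4 to go: {4,6,7,8} 1  {5,7,8,9} 6  {6,7,8,9} 4
  5 to go: {3,4,6,7,8} 1  {4,6,7,8,9} 5  {5,6,7,8,9} 10
  6 to go: {2,3,4,6,7,8} 1  {3,4,6,7,8,9} 6  {4,5,6,7,8,9} 15
  7 to go: {1,2,3,4,6,7,8} 1  {2,3,4,6,7,8,9} 7  {3,4,5,6,7,8,9} 21
  8 to go: {0,1,2,3,4,6,7,8} 1  {1,2,3,4,6,7,8,9} 8  {2,3,4,5,6,7,8,9} 28
  if 0:a drops first: 36 orders
  if 5:b drops first: 9 orders
heap linearizations: 45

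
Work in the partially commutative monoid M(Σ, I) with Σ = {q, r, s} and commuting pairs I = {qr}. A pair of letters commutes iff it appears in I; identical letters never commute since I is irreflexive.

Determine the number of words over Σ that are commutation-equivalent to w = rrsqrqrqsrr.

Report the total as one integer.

10

0(r) covers ∅
1(r) covers 0:r
2(s) covers 1:r
3(q) covers 2:s
4(r) covers 2:s
5(q) covers 3:q
6(r) covers 4:r
7(q) covers 5:q
8(s) covers 6:r, 7:q
9(r) covers 8:s
10(r) covers 9:r
floor of heap: 0:r
completions by unplaced set U, small U first (add the entries for U minus each lowest piece of U):
  |U|=1: {10}:1
  |U|=2: {9,10}:1
  |U|=3: {8,9,10}:1
  |U|=4: {6,8,9,10}:1  {7,8,9,10}:1
  |U|=5: {4,6,8,9,10}:1  {5,7,8,9,10}:1  {6,7,8,9,10}:2
  |U|=6: {3,5,7,8,9,10}:1  {4,6,7,8,9,10}:3  {5,6,7,8,9,10}:3
  |U|=7: {3,5,6,7,8,9,10}:4  {4,5,6,7,8,9,10}:6
  |U|=8: {3,4,5,6,7,8,9,10}:10
  |U|=9: {2,3,4,5,6,7,8,9,10}:10
  start at 0(r): 10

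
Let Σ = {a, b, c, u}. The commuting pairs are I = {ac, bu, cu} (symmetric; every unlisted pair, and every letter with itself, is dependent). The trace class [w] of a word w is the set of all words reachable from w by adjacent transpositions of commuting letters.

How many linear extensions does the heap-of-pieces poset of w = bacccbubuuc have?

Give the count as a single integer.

0(b) covers ∅
1(a) covers 0:b
2(c) covers 0:b
3(c) covers 2:c
4(c) covers 3:c
5(b) covers 1:a, 4:c
6(u) covers 1:a
7(b) covers 5:b
8(u) covers 6:u
9(u) covers 8:u
10(c) covers 7:b
floor of heap: 0:b
completions by unplaced set U, small U first (add the entries for U minus each lowest piece of U):
  |U|=1: {9}:1  {10}:1
  |U|=2: {7,10}:1  {8,9}:1  {9,10}:2
  |U|=3: {5,7,10}:1  {6,8,9}:1  {7,9,10}:3  {8,9,10}:3
  |U|=4: {4,5,7,10}:1  {5,7,9,10}:4  {6,8,9,10}:4  {7,8,9,10}:6
  |U|=5: {3,4,5,7,10}:1  {4,5,7,9,10}:5  {5,7,8,9,10}:10  {6,7,8,9,10}:10
  |U|=6: {2,3,4,5,7,10}:1  {3,4,5,7,9,10}:6  {4,5,7,8,9,10}:15  {5,6,7,8,9,10}:20
  |U|=7: {1,5,6,7,8,9,10}:20  {2,3,4,5,7,9,10}:7  {3,4,5,7,8,9,10}:21  {4,5,6,7,8,9,10}:35
  |U|=8: {1,4,5,6,7,8,9,10}:55  {2,3,4,5,7,8,9,10}:28  {3,4,5,6,7,8,9,10}:56
  |U|=9: {1,3,4,5,6,7,8,9,10}:111  {2,3,4,5,6,7,8,9,10}:84
  start at 0(b): 195

195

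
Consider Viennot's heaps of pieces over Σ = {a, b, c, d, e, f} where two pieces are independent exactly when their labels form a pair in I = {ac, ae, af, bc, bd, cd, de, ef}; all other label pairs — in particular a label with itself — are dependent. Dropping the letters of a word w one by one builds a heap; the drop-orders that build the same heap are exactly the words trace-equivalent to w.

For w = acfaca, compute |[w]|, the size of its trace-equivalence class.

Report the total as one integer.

20

drop 0:a onto floor
drop 1:c onto floor
drop 2:f onto {1:c}
drop 3:a onto {0:a}
drop 4:c onto {2:f}
drop 5:a onto {3:a}
ground layer = {0:a, 1:c}
drop-orders for the pieces not yet dropped (sum over which currently-grounded one goes next):
  1 to go: {4} 1  {5} 1
  2 to go: {2,4} 1  {3,5} 1  {4,5} 2
  3 to go: {0,3,5} 1  {1,2,4} 1  {2,4,5} 3  {3,4,5} 3
  4 to go: {0,3,4,5} 4  {1,2,4,5} 4  {2,3,4,5} 6
  if 0:a drops first: 10 orders
  if 1:c drops first: 10 orders
heap linearizations: 20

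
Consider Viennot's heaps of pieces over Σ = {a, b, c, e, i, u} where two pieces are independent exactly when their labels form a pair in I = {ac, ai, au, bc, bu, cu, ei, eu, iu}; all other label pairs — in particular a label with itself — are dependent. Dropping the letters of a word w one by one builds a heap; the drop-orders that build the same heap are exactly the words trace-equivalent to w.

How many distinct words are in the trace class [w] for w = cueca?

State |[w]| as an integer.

10

drop 0:c onto floor
drop 1:u onto floor
drop 2:e onto {0:c}
drop 3:c onto {2:e}
drop 4:a onto {2:e}
ground layer = {0:c, 1:u}
drop-orders for the pieces not yet dropped (sum over which currently-grounded one goes next):
  1 to go: {1} 1  {3} 1  {4} 1
  2 to go: {1,3} 2  {1,4} 2  {3,4} 2
  3 to go: {1,3,4} 6  {2,3,4} 2
  if 0:c drops first: 8 orders
  if 1:u drops first: 2 orders
heap linearizations: 10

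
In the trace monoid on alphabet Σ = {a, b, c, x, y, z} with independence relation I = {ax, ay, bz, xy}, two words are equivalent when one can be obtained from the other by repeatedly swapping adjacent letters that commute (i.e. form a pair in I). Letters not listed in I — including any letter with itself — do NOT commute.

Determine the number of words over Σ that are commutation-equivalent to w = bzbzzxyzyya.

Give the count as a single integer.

60

piece 0:b — minimal
piece 1:z — minimal
piece 2:b rests on {0:b}
piece 3:z rests on {1:z}
piece 4:z rests on {3:z}
piece 5:x rests on {2:b, 4:z}
piece 6:y rests on {2:b, 4:z}
piece 7:z rests on {5:x, 6:y}
piece 8:y rests on {7:z}
piece 9:y rests on {8:y}
piece 10:a rests on {7:z}
minimal pieces: {0:b, 1:z}
ways to finish when only these pieces remain (= sum over removing one remaining piece with nothing left below it):
  1 left: {9}→1  {10}→1
  2 left: {8,9}→1  {9,10}→2
  3 left: {8,9,10}→3
  4 left: {7,8,9,10}→3
  5 left: {5,7,8,9,10}→3  {6,7,8,9,10}→3
  6 left: {5,6,7,8,9,10}→6
  7 left: {2,5,6,7,8,9,10}→6  {4,5,6,7,8,9,10}→6
  8 left: {0,2,5,6,7,8,9,10}→6  {2,4,5,6,7,8,9,10}→12  {3,4,5,6,7,8,9,10}→6
  9 left: {0,2,4,5,6,7,8,9,10}→18  {1,3,4,5,6,7,8,9,10}→6  {2,3,4,5,6,7,8,9,10}→18
  placing 0:b first → 24 extensions
  placing 1:z first → 36 extensions
total linear extensions = 60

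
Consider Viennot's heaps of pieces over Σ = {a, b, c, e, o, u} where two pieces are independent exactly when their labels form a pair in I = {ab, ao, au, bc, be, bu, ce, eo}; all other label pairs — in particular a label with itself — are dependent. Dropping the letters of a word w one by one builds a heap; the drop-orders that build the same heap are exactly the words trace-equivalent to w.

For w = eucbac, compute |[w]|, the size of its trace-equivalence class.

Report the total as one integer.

6

0(e) covers ∅
1(u) covers 0:e
2(c) covers 1:u
3(b) covers ∅
4(a) covers 2:c
5(c) covers 4:a
floor of heap: 0:e, 3:b
completions by unplaced set U, small U first (add the entries for U minus each lowest piece of U):
  |U|=1: {3}:1  {5}:1
  |U|=2: {3,5}:2  {4,5}:1
  |U|=3: {2,4,5}:1  {3,4,5}:3
  |U|=4: {1,2,4,5}:1  {2,3,4,5}:4
  start at 0(e): 5
  start at 3(b): 1
sum over floor = 6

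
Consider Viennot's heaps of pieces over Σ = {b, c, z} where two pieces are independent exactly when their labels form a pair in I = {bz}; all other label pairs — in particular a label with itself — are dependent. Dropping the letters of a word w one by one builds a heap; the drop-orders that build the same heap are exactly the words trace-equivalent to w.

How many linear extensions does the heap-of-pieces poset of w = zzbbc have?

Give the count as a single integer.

6

piece 0:z — minimal
piece 1:z rests on {0:z}
piece 2:b — minimal
piece 3:b rests on {2:b}
piece 4:c rests on {1:z, 3:b}
minimal pieces: {0:z, 2:b}
ways to finish when only these pieces remain (= sum over removing one remaining piece with nothing left below it):
  1 left: {4}→1
  2 left: {1,4}→1  {3,4}→1
  3 left: {0,1,4}→1  {1,3,4}→2  {2,3,4}→1
  placing 0:z first → 3 extensions
  placing 2:b first → 3 extensions
total linear extensions = 6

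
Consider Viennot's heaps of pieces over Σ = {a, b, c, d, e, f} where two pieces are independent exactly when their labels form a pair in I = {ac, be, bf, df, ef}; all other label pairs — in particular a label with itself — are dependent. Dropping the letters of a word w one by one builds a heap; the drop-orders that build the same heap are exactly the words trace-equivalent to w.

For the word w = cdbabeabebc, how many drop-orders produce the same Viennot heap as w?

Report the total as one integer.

6

drop 0:c onto floor
drop 1:d onto {0:c}
drop 2:b onto {1:d}
drop 3:a onto {2:b}
drop 4:b onto {3:a}
drop 5:e onto {3:a}
drop 6:a onto {4:b, 5:e}
drop 7:b onto {6:a}
drop 8:e onto {6:a}
drop 9:b onto {7:b}
drop 10:c onto {8:e, 9:b}
ground layer = {0:c}
drop-orders for the pieces not yet dropped (sum over which currently-grounded one goes next):
  1 to go: {10} 1
  2 to go: {8,10} 1  {9,10} 1
  3 to go: {7,9,10} 1  {8,9,10} 2
  4 to go: {7,8,9,10} 3
  5 to go: {6,7,8,9,10} 3
  6 to go: {4,6,7,8,9,10} 3  {5,6,7,8,9,10} 3
  7 to go: {4,5,6,7,8,9,10} 6
  8 to go: {3,4,5,6,7,8,9,10} 6
  9 to go: {2,3,4,5,6,7,8,9,10} 6
  if 0:c drops first: 6 orders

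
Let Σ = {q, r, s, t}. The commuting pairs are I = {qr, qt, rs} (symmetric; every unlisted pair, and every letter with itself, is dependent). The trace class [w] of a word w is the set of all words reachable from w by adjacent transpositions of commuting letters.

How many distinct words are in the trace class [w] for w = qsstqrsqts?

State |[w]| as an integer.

0(q) covers ∅
1(s) covers 0:q
2(s) covers 1:s
3(t) covers 2:s
4(q) covers 2:s
5(r) covers 3:t
6(s) covers 3:t, 4:q
7(q) covers 6:s
8(t) covers 5:r, 6:s
9(s) covers 7:q, 8:t
floor of heap: 0:q
completions by unplaced set U, small U first (add the entries for U minus each lowest piece of U):
  |U|=1: {9}:1
  |U|=2: {7,9}:1  {8,9}:1
  |U|=3: {5,8,9}:1  {7,8,9}:2
  |U|=4: {5,7,8,9}:3  {6,7,8,9}:2
  |U|=5: {4,6,7,8,9}:2  {5,6,7,8,9}:5
  |U|=6: {3,5,6,7,8,9}:5  {4,5,6,7,8,9}:7
  |U|=7: {3,4,5,6,7,8,9}:12
  |U|=8: {2,3,4,5,6,7,8,9}:12
  start at 0(q): 12

12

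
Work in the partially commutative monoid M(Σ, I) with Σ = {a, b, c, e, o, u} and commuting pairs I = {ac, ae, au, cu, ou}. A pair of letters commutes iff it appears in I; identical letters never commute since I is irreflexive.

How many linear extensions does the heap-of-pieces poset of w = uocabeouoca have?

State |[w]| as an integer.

80

piece 0:u — minimal
piece 1:o — minimal
piece 2:c rests on {1:o}
piece 3:a rests on {1:o}
piece 4:b rests on {0:u, 2:c, 3:a}
piece 5:e rests on {4:b}
piece 6:o rests on {5:e}
piece 7:u rests on {5:e}
piece 8:o rests on {6:o}
piece 9:c rests on {8:o}
piece 10:a rests on {8:o}
minimal pieces: {0:u, 1:o}
ways to finish when only these pieces remain (= sum over removing one remaining piece with nothing left below it):
  1 left: {7}→1  {9}→1  {10}→1
  2 left: {7,9}→2  {7,10}→2  {9,10}→2
  3 left: {7,9,10}→6  {8,9,10}→2
  4 left: {6,8,9,10}→2  {7,8,9,10}→8
  5 left: {6,7,8,9,10}→10
  6 left: {5,6,7,8,9,10}→10
  7 left: {4,5,6,7,8,9,10}→10
  8 left: {0,4,5,6,7,8,9,10}→10  {2,4,5,6,7,8,9,10}→10  {3,4,5,6,7,8,9,10}→10
  9 left: {0,2,4,5,6,7,8,9,10}→20  {0,3,4,5,6,7,8,9,10}→20  {2,3,4,5,6,7,8,9,10}→20
  placing 0:u first → 20 extensions
  placing 1:o first → 60 extensions
total linear extensions = 80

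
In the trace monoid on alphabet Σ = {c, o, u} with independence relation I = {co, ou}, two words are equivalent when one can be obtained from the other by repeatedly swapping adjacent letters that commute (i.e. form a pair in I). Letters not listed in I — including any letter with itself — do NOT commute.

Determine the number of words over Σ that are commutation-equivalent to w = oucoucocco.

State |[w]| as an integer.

210

0(o) covers ∅
1(u) covers ∅
2(c) covers 1:u
3(o) covers 0:o
4(u) covers 2:c
5(c) covers 4:u
6(o) covers 3:o
7(c) covers 5:c
8(c) covers 7:c
9(o) covers 6:o
floor of heap: 0:o, 1:u
completions by unplaced set U, small U first (add the entries for U minus each lowest piece of U):
  |U|=1: {8}:1  {9}:1
  |U|=2: {6,9}:1  {7,8}:1  {8,9}:2
  |U|=3: {3,6,9}:1  {5,7,8}:1  {6,8,9}:3  {7,8,9}:3
  |U|=4: {0,3,6,9}:1  {3,6,8,9}:4  {4,5,7,8}:1  {5,7,8,9}:4  {6,7,8,9}:6
  |U|=5: {0,3,6,8,9}:5  {2,4,5,7,8}:1  {3,6,7,8,9}:10  {4,5,7,8,9}:5  {5,6,7,8,9}:10
  |U|=6: {0,3,6,7,8,9}:15  {1,2,4,5,7,8}:1  {2,4,5,7,8,9}:6  {3,5,6,7,8,9}:20  {4,5,6,7,8,9}:15
  |U|=7: {0,3,5,6,7,8,9}:35  {1,2,4,5,7,8,9}:7  {2,4,5,6,7,8,9}:21  {3,4,5,6,7,8,9}:35
  |U|=8: {0,3,4,5,6,7,8,9}:70  {1,2,4,5,6,7,8,9}:28  {2,3,4,5,6,7,8,9}:56
  start at 0(o): 84
  start at 1(u): 126
sum over floor = 210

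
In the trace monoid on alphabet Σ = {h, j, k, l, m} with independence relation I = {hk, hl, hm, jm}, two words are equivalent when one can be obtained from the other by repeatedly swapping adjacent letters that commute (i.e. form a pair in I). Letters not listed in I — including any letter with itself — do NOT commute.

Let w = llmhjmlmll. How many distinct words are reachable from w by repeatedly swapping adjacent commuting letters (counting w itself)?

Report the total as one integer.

piece 0:l — minimal
piece 1:l rests on {0:l}
piece 2:m rests on {1:l}
piece 3:h — minimal
piece 4:j rests on {1:l, 3:h}
piece 5:m rests on {2:m}
piece 6:l rests on {4:j, 5:m}
piece 7:m rests on {6:l}
piece 8:l rests on {7:m}
piece 9:l rests on {8:l}
minimal pieces: {0:l, 3:h}
ways to finish when only these pieces remain (= sum over removing one remaining piece with nothing left below it):
  1 left: {9}→1
  2 left: {8,9}→1
  3 left: {7,8,9}→1
  4 left: {6,7,8,9}→1
  5 left: {4,6,7,8,9}→1  {5,6,7,8,9}→1
  6 left: {2,5,6,7,8,9}→1  {3,4,6,7,8,9}→1  {4,5,6,7,8,9}→2
  7 left: {2,4,5,6,7,8,9}→3  {3,4,5,6,7,8,9}→3
  8 left: {1,2,4,5,6,7,8,9}→3  {2,3,4,5,6,7,8,9}→6
  placing 0:l first → 9 extensions
  placing 3:h first → 3 extensions
total linear extensions = 12

12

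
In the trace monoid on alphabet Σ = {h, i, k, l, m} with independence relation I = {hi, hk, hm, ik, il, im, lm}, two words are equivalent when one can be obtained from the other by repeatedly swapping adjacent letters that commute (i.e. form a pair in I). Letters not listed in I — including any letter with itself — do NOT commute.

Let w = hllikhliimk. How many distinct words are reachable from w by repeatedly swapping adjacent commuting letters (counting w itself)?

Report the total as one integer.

825

piece 0:h — minimal
piece 1:l rests on {0:h}
piece 2:l rests on {1:l}
piece 3:i — minimal
piece 4:k rests on {2:l}
piece 5:h rests on {2:l}
piece 6:l rests on {4:k, 5:h}
piece 7:i rests on {3:i}
piece 8:i rests on {7:i}
piece 9:m rests on {4:k}
piece 10:k rests on {6:l, 9:m}
minimal pieces: {0:h, 3:i}
ways to finish when only these pieces remain (= sum over removing one remaining piece with nothing left below it):
  1 left: {8}→1  {10}→1
  2 left: {6,10}→1  {7,8}→1  {8,10}→2  {9,10}→1
  3 left: {3,7,8}→1  {5,6,10}→1  {6,8,10}→3  {6,9,10}→2  {7,8,10}→3  {8,9,10}→3
  4 left: {3,7,8,10}→4  {4,6,9,10}→2  {5,6,8,10}→4  {5,6,9,10}→3  {6,7,8,10}→6  {6,8,9,10}→8  {7,8,9,10}→6
  5 left: {3,6,7,8,10}→10  {3,7,8,9,10}→10  {4,5,6,9,10}→5  {4,6,8,9,10}→10  {5,6,7,8,10}→10  {5,6,8,9,10}→15  {6,7,8,9,10}→20
  6 left: {2,4,5,6,9,10}→5  {3,5,6,7,8,10}→20  {3,6,7,8,9,10}→40  {4,5,6,8,9,10}→30  {4,6,7,8,9,10}→30  {5,6,7,8,9,10}→45
  7 left: {1,2,4,5,6,9,10}→5  {2,4,5,6,8,9,10}→35  {3,4,6,7,8,9,10}→70  {3,5,6,7,8,9,10}→105  {4,5,6,7,8,9,10}→105
  8 left: {0,1,2,4,5,6,9,10}→5  {1,2,4,5,6,8,9,10}→40  {2,4,5,6,7,8,9,10}→140  {3,4,5,6,7,8,9,10}→280
  9 left: {0,1,2,4,5,6,8,9,10}→45  {1,2,4,5,6,7,8,9,10}→180  {2,3,4,5,6,7,8,9,10}→420
  placing 0:h first → 600 extensions
  placing 3:i first → 225 extensions
total linear extensions = 825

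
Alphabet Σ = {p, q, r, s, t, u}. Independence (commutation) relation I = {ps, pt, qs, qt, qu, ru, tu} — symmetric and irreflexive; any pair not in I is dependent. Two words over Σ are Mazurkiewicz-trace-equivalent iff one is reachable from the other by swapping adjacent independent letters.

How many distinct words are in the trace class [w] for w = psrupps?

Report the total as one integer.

12

drop 0:p onto floor
drop 1:s onto floor
drop 2:r onto {0:p, 1:s}
drop 3:u onto {0:p, 1:s}
drop 4:p onto {2:r, 3:u}
drop 5:p onto {4:p}
drop 6:s onto {2:r, 3:u}
ground layer = {0:p, 1:s}
drop-orders for the pieces not yet dropped (sum over which currently-grounded one goes next):
  1 to go: {5} 1  {6} 1
  2 to go: {4,5} 1  {5,6} 2
  3 to go: {4,5,6} 3
  4 to go: {2,4,5,6} 3  {3,4,5,6} 3
  5 to go: {2,3,4,5,6} 6
  if 0:p drops first: 6 orders
  if 1:s drops first: 6 orders
heap linearizations: 12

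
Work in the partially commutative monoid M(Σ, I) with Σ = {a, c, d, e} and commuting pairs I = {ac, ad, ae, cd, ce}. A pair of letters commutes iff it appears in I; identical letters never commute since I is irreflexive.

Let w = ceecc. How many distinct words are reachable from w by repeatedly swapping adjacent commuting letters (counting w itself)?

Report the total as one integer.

drop 0:c onto floor
drop 1:e onto floor
drop 2:e onto {1:e}
drop 3:c onto {0:c}
drop 4:c onto {3:c}
ground layer = {0:c, 1:e}
drop-orders for the pieces not yet dropped (sum over which currently-grounded one goes next):
  1 to go: {2} 1  {4} 1
  2 to go: {1,2} 1  {2,4} 2  {3,4} 1
  3 to go: {0,3,4} 1  {1,2,4} 3  {2,3,4} 3
  if 0:c drops first: 6 orders
  if 1:e drops first: 4 orders
heap linearizations: 10

10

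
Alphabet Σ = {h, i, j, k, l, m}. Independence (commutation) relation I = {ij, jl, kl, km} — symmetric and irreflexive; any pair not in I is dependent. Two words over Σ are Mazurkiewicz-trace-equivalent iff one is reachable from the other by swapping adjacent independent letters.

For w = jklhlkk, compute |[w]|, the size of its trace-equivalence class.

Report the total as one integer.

#0=j has no predecessor
#1=k depends on [0:j]
#2=l has no predecessor
#3=h depends on [1:k, 2:l]
#4=l depends on [3:h]
#5=k depends on [3:h]
#6=k depends on [5:k]
sources: [0:j, 2:l]
N(rest) = Σ N(rest − s) over sources s of rest; N(one piece) = 1:
  size 1 → [4]=1  [6]=1
  size 2 → [4,6]=2  [5,6]=1
  size 3 → [4,5,6]=3
  size 4 → [3,4,5,6]=3
  size 5 → [1,3,4,5,6]=3  [2,3,4,5,6]=3
  first=0(j) contributes 6
  first=2(l) contributes 3
|[w]| = 9

9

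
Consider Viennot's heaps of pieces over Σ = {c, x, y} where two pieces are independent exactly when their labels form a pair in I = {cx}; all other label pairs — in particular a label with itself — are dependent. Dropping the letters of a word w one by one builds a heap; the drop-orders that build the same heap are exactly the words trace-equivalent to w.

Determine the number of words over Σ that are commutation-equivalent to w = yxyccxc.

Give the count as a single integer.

#0=y has no predecessor
#1=x depends on [0:y]
#2=y depends on [1:x]
#3=c depends on [2:y]
#4=c depends on [3:c]
#5=x depends on [2:y]
#6=c depends on [4:c]
sources: [0:y]
N(rest) = Σ N(rest − s) over sources s of rest; N(one piece) = 1:
  size 1 → [5]=1  [6]=1
  size 2 → [4,6]=1  [5,6]=2
  size 3 → [3,4,6]=1  [4,5,6]=3
  size 4 → [3,4,5,6]=4
  size 5 → [2,3,4,5,6]=4
  first=0(y) contributes 4

4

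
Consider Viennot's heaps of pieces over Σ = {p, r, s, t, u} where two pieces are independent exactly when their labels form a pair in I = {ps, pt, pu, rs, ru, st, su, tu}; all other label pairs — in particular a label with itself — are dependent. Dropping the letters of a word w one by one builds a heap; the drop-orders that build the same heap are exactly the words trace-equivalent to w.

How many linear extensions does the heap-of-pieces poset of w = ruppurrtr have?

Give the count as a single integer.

drop 0:r onto floor
drop 1:u onto floor
drop 2:p onto {0:r}
drop 3:p onto {2:p}
drop 4:u onto {1:u}
drop 5:r onto {3:p}
drop 6:r onto {5:r}
drop 7:t onto {6:r}
drop 8:r onto {7:t}
ground layer = {0:r, 1:u}
drop-orders for the pieces not yet dropped (sum over which currently-grounded one goes next):
  1 to go: {4} 1  {8} 1
  2 to go: {1,4} 1  {4,8} 2  {7,8} 1
  3 to go: {1,4,8} 3  {4,7,8} 3  {6,7,8} 1
  4 to go: {1,4,7,8} 6  {4,6,7,8} 4  {5,6,7,8} 1
  5 to go: {1,4,6,7,8} 10  {3,5,6,7,8} 1  {4,5,6,7,8} 5
  6 to go: {1,4,5,6,7,8} 15  {2,3,5,6,7,8} 1  {3,4,5,6,7,8} 6
  7 to go: {0,2,3,5,6,7,8} 1  {1,3,4,5,6,7,8} 21  {2,3,4,5,6,7,8} 7
  if 0:r drops first: 28 orders
  if 1:u drops first: 8 orders
heap linearizations: 36

36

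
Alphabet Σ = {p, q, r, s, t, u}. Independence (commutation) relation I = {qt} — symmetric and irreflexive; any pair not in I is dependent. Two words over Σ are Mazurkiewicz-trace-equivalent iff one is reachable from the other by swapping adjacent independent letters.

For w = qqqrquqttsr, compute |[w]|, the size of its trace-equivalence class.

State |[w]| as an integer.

3

#0=q has no predecessor
#1=q depends on [0:q]
#2=q depends on [1:q]
#3=r depends on [2:q]
#4=q depends on [3:r]
#5=u depends on [4:q]
#6=q depends on [5:u]
#7=t depends on [5:u]
#8=t depends on [7:t]
#9=s depends on [6:q, 8:t]
#10=r depends on [9:s]
sources: [0:q]
N(rest) = Σ N(rest − s) over sources s of rest; N(one piece) = 1:
  size 1 → [10]=1
  size 2 → [9,10]=1
  size 3 → [6,9,10]=1  [8,9,10]=1
  size 4 → [6,8,9,10]=2  [7,8,9,10]=1
  size 5 → [6,7,8,9,10]=3
  size 6 → [5,6,7,8,9,10]=3
  size 7 → [4,5,6,7,8,9,10]=3
  size 8 → [3,4,5,6,7,8,9,10]=3
  size 9 → [2,3,4,5,6,7,8,9,10]=3
  first=0(q) contributes 3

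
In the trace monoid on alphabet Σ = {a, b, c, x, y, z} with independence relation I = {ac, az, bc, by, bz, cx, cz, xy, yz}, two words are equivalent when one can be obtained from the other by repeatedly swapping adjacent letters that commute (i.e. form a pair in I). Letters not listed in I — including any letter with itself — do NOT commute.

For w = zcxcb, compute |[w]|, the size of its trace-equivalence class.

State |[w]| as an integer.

#0=z has no predecessor
#1=c has no predecessor
#2=x depends on [0:z]
#3=c depends on [1:c]
#4=b depends on [2:x]
sources: [0:z, 1:c]
N(rest) = Σ N(rest − s) over sources s of rest; N(one piece) = 1:
  size 1 → [3]=1  [4]=1
  size 2 → [1,3]=1  [2,4]=1  [3,4]=2
  size 3 → [0,2,4]=1  [1,3,4]=3  [2,3,4]=3
  first=0(z) contributes 6
  first=1(c) contributes 4
|[w]| = 10

10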